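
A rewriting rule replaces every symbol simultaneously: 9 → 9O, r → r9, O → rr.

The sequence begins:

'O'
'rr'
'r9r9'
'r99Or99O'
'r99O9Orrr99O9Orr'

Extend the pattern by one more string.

Replace each of the 16 characters of r99O9Orrr99O9Orr in place — r9 9O 9O rr 9O rr r9 r9 r9 9O 9O rr 9O rr r9 r9 — and concatenate.

r99O9Orr9Orrr9r9r99O9Orr9Orrr9r9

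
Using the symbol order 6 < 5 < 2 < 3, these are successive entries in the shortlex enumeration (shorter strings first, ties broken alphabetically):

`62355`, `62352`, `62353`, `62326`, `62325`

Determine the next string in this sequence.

The successor of 62325 increments the rightmost position that isn't already 3 and resets every position after it to 6.

62322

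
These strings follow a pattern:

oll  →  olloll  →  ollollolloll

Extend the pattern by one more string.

Every step duplicates the string.
One more doubling of ollollolloll gives the answer.

ollollollollollollolloll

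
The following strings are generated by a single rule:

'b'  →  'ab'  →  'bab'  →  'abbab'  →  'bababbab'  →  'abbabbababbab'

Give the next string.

bababbababbabbababbab

From term 3 onward, concatenate the second-to-last term with the last: b·ab = bab, ab·bab = abbab, …
Continuing: bababbab · abbabbababbab gives term 7.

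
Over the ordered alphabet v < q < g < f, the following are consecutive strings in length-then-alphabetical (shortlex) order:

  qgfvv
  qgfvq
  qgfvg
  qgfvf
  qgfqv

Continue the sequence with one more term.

Find the rightmost character of qgfqv below f, bump it to the next letter, and reset everything to its right to v.

qgfqq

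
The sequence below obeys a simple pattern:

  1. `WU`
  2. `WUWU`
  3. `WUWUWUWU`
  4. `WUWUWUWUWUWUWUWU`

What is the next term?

Each string is two copies of the previous one concatenated.
Doubling WUWUWUWUWUWUWUWU:

WUWUWUWUWUWUWUWUWUWUWUWUWUWUWUWU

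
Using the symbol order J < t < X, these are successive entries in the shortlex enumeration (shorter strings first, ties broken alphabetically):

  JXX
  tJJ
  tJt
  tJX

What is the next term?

ttJ

The successor of tJX increments the rightmost position that isn't already X and resets every position after it to J.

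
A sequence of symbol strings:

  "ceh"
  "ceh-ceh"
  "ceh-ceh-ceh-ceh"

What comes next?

s(k+1) = s(k)·-·s(k) — each term doubles the last with '-' between the halves.
Doubling ceh-ceh-ceh-ceh with '-' between the halves:

ceh-ceh-ceh-ceh-ceh-ceh-ceh-ceh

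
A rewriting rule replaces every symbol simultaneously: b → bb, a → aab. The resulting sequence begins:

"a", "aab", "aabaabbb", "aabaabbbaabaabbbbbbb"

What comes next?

Replace each of the 20 characters of aabaabbbaabaabbbbbbb in place — aab aab bb aab aab bb bb bb aab aab bb aab aab bb bb bb bb bb bb bb — and concatenate.

aabaabbbaabaabbbbbbbaabaabbbaabaabbbbbbbbbbbbbbb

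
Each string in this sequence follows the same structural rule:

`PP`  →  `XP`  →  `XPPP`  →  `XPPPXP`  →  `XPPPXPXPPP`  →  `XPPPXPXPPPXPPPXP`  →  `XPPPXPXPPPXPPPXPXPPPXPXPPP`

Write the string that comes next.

Each term (from the third on) is the previous term followed by the one before it: term 3 = XP·PP = XPPP.
Continuing: XPPPXPXPPPXPPPXPXPPPXPXPPP · XPPPXPXPPPXPPPXP gives term 8.

XPPPXPXPPPXPPPXPXPPPXPXPPPXPPPXPXPPPXPPPXP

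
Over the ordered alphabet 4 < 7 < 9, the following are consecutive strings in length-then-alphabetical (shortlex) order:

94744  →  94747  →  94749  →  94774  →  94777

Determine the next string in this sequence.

Treat 94777 as a base-3 numeral over the given alphabet and add one, carrying through any trailing 9's.

94779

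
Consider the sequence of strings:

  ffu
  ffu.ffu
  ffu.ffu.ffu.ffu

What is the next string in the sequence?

s(k+1) = s(k)·.·s(k) — each term doubles the last with '.' between the halves.
Doubling ffu.ffu.ffu.ffu with '.' between the halves:

ffu.ffu.ffu.ffu.ffu.ffu.ffu.ffu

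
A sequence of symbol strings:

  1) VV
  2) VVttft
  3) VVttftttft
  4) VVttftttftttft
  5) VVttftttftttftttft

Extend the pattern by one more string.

The strings grow by a fixed suffix ttft each time.
Applying this once more to VVttftttftttftttft:

VVttftttftttftttftttft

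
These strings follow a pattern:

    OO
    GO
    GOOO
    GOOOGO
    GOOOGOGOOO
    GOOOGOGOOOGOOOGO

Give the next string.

GOOOGOGOOOGOOOGOGOOOGOGOOO

Each term (from the third on) is the previous term followed by the one before it: term 3 = GO·OO = GOOO.
The next term joins GOOOGOGOOOGOOOGO and GOOOGOGOOO.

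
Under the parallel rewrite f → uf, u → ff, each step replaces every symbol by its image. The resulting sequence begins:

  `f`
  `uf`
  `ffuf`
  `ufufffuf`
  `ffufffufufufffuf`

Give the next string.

ufufffufufufffufffufffufufufffuf

Applying the rule to each of the 16 symbols of ffufffufufufffuf gives the pieces uf uf ff uf uf uf ff uf ff uf ff uf uf uf ff uf, which concatenate to the answer.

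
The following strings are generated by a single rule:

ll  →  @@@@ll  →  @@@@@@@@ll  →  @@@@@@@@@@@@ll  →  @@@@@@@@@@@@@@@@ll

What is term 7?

@@@@@@@@@@@@@@@@@@@@@@@@ll

The strings grow by a fixed prefix @@@@ each time.
From @@@@@@@@@@@@@@@@ll, 2 further steps: @@@@@@@@@@@@@@@@ll → @@@@@@@@@@@@@@@@@@@@ll → (answer).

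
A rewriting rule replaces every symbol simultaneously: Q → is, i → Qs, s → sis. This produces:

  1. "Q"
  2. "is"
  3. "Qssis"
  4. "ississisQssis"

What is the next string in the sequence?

Rewriting the 13 symbols of ississisQssis one by one yields Qs sis sis Qs sis sis Qs sis is sis sis Qs sis; concatenated:

QssissisQssissisQssisississisQssis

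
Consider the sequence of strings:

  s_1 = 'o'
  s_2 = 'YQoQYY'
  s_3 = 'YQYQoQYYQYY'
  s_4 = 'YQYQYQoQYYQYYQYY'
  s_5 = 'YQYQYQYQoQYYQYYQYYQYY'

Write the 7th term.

s(k+1) = YQ·s(k)·QYY, so each term gains YQ as a prefix and QYY as a suffix.
From YQYQYQYQoQYYQYYQYYQYY, 2 further steps: YQYQYQYQoQYYQYYQYYQYY → YQYQYQYQYQoQYYQYYQYYQYYQYY → (answer).

YQYQYQYQYQYQoQYYQYYQYYQYYQYYQYY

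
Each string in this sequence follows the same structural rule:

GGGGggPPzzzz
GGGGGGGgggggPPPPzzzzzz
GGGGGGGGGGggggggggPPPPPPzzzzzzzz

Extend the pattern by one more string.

GGGGGGGGGGGGGgggggggggggPPPPPPPPzzzzzzzzzz

Term n consists of 3n+1 G's, followed by 3n-1 g's, followed by 2n P's, followed by 2n+2 z's (n = 1, 2, …).
At n = 4 the blocks have lengths 13, 11, 8, 10.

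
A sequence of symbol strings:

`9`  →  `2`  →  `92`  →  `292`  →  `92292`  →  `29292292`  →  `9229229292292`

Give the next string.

292922929229229292292

Each term (from the third on) is the two preceding terms concatenated in order: term 3 = 9·2 = 92.
Continuing: 29292292 · 9229229292292 gives term 8.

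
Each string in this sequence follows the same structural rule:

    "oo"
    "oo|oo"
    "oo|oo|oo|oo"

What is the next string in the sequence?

s(k+1) = s(k)·|·s(k) — each term doubles the last with '|' between the halves.
Doubling oo|oo|oo|oo with '|' between the halves:

oo|oo|oo|oo|oo|oo|oo|oo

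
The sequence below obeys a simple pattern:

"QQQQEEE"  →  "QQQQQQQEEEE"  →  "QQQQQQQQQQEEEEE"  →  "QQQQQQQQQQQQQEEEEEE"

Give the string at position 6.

QQQQQQQQQQQQQQQQQQQEEEEEEEE

Reading off run lengths: Q runs 4, 7, 10, 13; E runs 3, 4, 5, 6 — each is linear in n (n = 1, 2, …).
At n = 6 the blocks have lengths 19, 8.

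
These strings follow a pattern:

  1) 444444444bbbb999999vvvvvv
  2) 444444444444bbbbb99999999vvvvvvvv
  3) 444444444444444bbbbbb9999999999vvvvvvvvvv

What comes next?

444444444444444444bbbbbbb999999999999vvvvvvvvvvvv

The n-th term is 3n 4's then n+1 b's then 2n 9's then 2n v's, where the shown terms are n = 3, 4, 5.
For the next term, n = 6, so the run lengths are 18, 7, 12, 12.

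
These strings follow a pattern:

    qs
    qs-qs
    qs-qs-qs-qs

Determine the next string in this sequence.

s(k+1) = s(k)·-·s(k) — each term doubles the last with '-' between the halves.
Doubling qs-qs-qs-qs with '-' between the halves:

qs-qs-qs-qs-qs-qs-qs-qs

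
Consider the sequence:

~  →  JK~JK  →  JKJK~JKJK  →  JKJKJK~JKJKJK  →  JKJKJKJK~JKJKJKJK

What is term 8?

s(k+1) = JK·s(k)·JK, so each term gains JK as a prefix and JK as a suffix.
From JKJKJKJK~JKJKJKJK, 3 further steps: JKJKJKJK~JKJKJKJK → JKJKJKJKJK~JKJKJKJKJK → JKJKJKJKJKJK~JKJKJKJKJKJK → (answer).

JKJKJKJKJKJKJK~JKJKJKJKJKJKJK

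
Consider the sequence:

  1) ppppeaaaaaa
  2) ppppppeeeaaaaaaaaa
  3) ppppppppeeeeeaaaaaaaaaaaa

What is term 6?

ppppppppppppppeeeeeeeeeeeaaaaaaaaaaaaaaaaaaaaa

Reading off run lengths: p runs 4, 6, 8; e runs 1, 3, 5; a runs 6, 9, 12 — each is linear in n (n = 1, 2, …).
For term 6, n = 6, so the run lengths are 14, 11, 21.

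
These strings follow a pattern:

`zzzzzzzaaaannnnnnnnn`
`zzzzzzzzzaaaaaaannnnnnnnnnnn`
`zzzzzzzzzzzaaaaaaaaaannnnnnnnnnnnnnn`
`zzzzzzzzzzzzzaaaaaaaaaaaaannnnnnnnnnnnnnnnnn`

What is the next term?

zzzzzzzzzzzzzzzaaaaaaaaaaaaaaaannnnnnnnnnnnnnnnnnnnn

Reading off run lengths: z runs 7, 9, 11, 13; a runs 4, 7, 10, 13; n runs 9, 12, 15, 18 — each is linear in n, where the shown terms are n = 2, 3, 4, 5.
For the next term, n = 6, so the run lengths are 15, 16, 21.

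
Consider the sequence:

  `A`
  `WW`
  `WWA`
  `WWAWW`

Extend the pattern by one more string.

From term 3 onward, concatenate the last term with the second-to-last: WW·A = WWA, WWA·WW = WWAWW, …
The next term joins WWAWW and WWA.

WWAWWWWA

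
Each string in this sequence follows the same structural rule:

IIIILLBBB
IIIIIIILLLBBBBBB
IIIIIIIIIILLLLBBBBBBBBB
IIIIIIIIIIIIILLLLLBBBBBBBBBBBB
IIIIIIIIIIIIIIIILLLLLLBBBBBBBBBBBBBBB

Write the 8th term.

Each string has the form I^{3n+1} L^{n+1} B^{3n} (n = 1, 2, …).
Setting n = 8 gives 25, 9, 24 characters in each block.

IIIIIIIIIIIIIIIIIIIIIIIIILLLLLLLLLBBBBBBBBBBBBBBBBBBBBBBBB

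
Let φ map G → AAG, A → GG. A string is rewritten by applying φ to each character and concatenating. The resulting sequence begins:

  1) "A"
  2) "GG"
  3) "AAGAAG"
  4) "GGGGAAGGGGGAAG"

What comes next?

Rewriting the 14 symbols of GGGGAAGGGGGAAG one by one yields AAG AAG AAG AAG GG GG AAG AAG AAG AAG AAG GG GG AAG; concatenated:

AAGAAGAAGAAGGGGGAAGAAGAAGAAGAAGGGGGAAG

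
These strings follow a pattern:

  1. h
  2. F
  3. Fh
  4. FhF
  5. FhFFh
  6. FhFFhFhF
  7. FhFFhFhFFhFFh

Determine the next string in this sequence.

FhFFhFhFFhFFhFhFFhFhF

This is a Fibonacci-style word recurrence s(k) = s(k−1)·s(k−2): e.g. F·h = Fh.
The next term joins FhFFhFhFFhFFh and FhFFhFhF.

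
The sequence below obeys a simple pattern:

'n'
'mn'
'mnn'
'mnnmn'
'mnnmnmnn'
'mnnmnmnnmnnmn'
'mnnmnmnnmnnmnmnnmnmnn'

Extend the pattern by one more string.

mnnmnmnnmnnmnmnnmnmnnmnnmnmnnmnnmn

From term 3 onward, concatenate the last term with the second-to-last: mn·n = mnn, mnn·mn = mnnmn, …
The next term joins mnnmnmnnmnnmnmnnmnmnn and mnnmnmnnmnnmn.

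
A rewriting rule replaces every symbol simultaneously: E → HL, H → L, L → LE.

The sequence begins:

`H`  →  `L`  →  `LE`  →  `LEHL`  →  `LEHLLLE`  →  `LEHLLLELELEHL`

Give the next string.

Applying the rule to each of the 13 symbols of LEHLLLELELEHL gives the pieces LE HL L LE LE LE HL LE HL LE HL L LE, which concatenate to the answer.

LEHLLLELELEHLLEHLLEHLLLE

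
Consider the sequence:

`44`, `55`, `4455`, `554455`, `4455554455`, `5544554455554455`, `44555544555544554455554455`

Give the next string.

This is a Fibonacci-style word recurrence s(k) = s(k−2)·s(k−1): e.g. 44·55 = 4455.
The next term joins 5544554455554455 and 44555544555544554455554455.

554455445555445544555544555544554455554455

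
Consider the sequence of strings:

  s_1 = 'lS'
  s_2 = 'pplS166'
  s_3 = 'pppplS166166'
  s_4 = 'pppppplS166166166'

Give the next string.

Each term wraps the previous one in pp on the left and 166 on the right.
Applying this once more to pppppplS166166166:

pppppppplS166166166166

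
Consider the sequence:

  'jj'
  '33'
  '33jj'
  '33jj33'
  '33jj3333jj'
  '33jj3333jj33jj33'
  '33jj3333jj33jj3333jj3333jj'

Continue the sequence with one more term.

33jj3333jj33jj3333jj3333jj33jj3333jj33jj33

This is a Fibonacci-style word recurrence s(k) = s(k−1)·s(k−2): e.g. 33·jj = 33jj.
The next term joins 33jj3333jj33jj3333jj3333jj and 33jj3333jj33jj33.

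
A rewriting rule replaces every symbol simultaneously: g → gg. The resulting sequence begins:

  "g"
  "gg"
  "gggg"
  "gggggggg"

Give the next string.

Rewriting each symbol of gggggggg: g→gg, g→gg, g→gg, g→gg, g→gg, g→gg, g→gg, g→gg, which concatenates to gg gg gg gg gg gg gg gg.

gggggggggggggggg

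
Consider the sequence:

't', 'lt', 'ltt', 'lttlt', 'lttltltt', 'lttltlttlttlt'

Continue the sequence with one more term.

lttltlttlttltlttltltt

Each term (from the third on) is the previous term followed by the one before it: term 3 = lt·t = ltt.
So term 7 is lttltlttlttlt·lttltltt.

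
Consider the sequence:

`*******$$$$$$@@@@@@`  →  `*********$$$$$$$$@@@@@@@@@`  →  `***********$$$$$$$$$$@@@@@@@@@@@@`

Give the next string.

Each string has the form *^{2n+3} $^{2n+2} @^{3n}, where the shown terms are n = 2, 3, 4.
For the next term, n = 5, so the run lengths are 13, 12, 15.

*************$$$$$$$$$$$$@@@@@@@@@@@@@@@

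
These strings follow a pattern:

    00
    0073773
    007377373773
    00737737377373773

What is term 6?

The strings grow by a fixed suffix 73773 each time.
From 00737737377373773, 2 further steps: 00737737377373773 → 0073773737737377373773 → (answer).

007377373773737737377373773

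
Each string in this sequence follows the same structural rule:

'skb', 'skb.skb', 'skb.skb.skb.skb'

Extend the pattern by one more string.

Every step duplicates the string with '.' between the halves.
One more doubling of skb.skb.skb.skb gives the answer.

skb.skb.skb.skb.skb.skb.skb.skb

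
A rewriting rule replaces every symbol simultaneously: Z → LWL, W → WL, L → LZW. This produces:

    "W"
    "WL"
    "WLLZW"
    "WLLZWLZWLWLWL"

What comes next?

φ(WLLZWLZWLWLWL) expands symbol-by-symbol to WL LZW LZW LWL WL LZW LWL WL LZW WL LZW WL LZW; joining the 13 pieces gives the next term.

WLLZWLZWLWLWLLZWLWLWLLZWWLLZWWLLZW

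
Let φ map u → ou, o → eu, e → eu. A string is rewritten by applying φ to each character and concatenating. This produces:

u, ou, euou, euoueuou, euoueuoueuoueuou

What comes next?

Rewriting the 16 symbols of euoueuoueuoueuou one by one yields eu ou eu ou eu ou eu ou eu ou eu ou eu ou eu ou; concatenated:

euoueuoueuoueuoueuoueuoueuoueuou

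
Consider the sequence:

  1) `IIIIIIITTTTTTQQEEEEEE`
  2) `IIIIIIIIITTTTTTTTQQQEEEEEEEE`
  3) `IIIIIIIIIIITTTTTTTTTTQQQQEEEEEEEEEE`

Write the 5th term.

Reading off run lengths: I runs 7, 9, 11; T runs 6, 8, 10; Q runs 2, 3, 4; E runs 6, 8, 10 — each is linear in n, where the shown terms are n = 2, 3, 4.
At n = 6 the blocks have lengths 15, 14, 6, 14.

IIIIIIIIIIIIIIITTTTTTTTTTTTTTQQQQQQEEEEEEEEEEEEEE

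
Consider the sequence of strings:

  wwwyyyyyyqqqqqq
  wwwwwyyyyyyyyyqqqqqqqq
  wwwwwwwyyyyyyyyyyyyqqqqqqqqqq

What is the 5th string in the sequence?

wwwwwwwwwwwyyyyyyyyyyyyyyyyyyqqqqqqqqqqqqqq

Each string has the form w^{2n-1} y^{3n} q^{2n+2}, where the shown terms are n = 2, 3, 4.
For term 5, n = 6, so the run lengths are 11, 18, 14.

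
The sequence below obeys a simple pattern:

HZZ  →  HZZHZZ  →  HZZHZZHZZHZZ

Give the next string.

Each string is two copies of the previous one concatenated.
Doubling HZZHZZHZZHZZ:

HZZHZZHZZHZZHZZHZZHZZHZZ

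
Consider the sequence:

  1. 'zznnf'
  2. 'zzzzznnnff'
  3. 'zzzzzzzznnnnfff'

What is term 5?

zzzzzzzzzzzzzznnnnnnfffff

The n-th term is 3n-1 z's then n+1 n's then n f's (n = 1, 2, …).
For term 5, n = 5, so the run lengths are 14, 6, 5.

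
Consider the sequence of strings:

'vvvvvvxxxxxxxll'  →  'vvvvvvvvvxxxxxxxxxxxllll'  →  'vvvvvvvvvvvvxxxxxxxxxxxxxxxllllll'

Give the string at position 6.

The n-th term is 3n+3 v's then 4n+3 x's then 2n l's (n = 1, 2, …).
Setting n = 6 gives 21, 27, 12 characters in each block.

vvvvvvvvvvvvvvvvvvvvvxxxxxxxxxxxxxxxxxxxxxxxxxxxllllllllllll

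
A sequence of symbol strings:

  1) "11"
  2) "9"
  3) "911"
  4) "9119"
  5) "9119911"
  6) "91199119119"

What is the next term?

911991191199119911

This is a Fibonacci-style word recurrence s(k) = s(k−1)·s(k−2): e.g. 9·11 = 911.
Continuing: 91199119119 · 9119911 gives term 7.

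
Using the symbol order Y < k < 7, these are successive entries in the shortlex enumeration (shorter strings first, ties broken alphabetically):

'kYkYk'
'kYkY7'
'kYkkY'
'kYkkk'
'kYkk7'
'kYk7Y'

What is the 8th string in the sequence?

Stepping forward 2 times from kYk7Y: kYk7Y → kYk7k, then the target.

kYk77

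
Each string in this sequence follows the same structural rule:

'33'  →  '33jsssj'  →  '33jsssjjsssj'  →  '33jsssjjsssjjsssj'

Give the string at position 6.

33jsssjjsssjjsssjjsssjjsssj

The strings grow by a fixed suffix jsssj each time.
From 33jsssjjsssjjsssj, 2 further steps: 33jsssjjsssjjsssj → 33jsssjjsssjjsssjjsssj → (answer).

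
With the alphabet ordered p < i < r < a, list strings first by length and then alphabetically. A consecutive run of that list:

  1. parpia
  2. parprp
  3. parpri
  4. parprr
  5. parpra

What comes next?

parpap

Treat parpra as a base-4 numeral over the given alphabet and add one, carrying through any trailing a's.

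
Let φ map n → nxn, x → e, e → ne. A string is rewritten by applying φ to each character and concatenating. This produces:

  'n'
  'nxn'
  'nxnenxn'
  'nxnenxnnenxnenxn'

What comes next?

Rewriting the 16 symbols of nxnenxnnenxnenxn one by one yields nxn e nxn ne nxn e nxn nxn ne nxn e nxn ne nxn e nxn; concatenated:

nxnenxnnenxnenxnnxnnenxnenxnnenxnenxn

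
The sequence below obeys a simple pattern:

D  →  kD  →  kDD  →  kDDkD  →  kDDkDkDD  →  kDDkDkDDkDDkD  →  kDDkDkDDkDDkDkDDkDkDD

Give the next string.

Each term (from the third on) is the previous term followed by the one before it: term 3 = kD·D = kDD.
Continuing: kDDkDkDDkDDkDkDDkDkDD · kDDkDkDDkDDkD gives term 8.

kDDkDkDDkDDkDkDDkDkDDkDDkDkDDkDDkD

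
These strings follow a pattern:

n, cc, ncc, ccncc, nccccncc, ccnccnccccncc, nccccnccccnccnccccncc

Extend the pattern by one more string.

From term 3 onward, concatenate the second-to-last term with the last: n·cc = ncc, cc·ncc = ccncc, …
So term 8 is ccnccnccccncc·nccccnccccnccnccccncc.

ccnccnccccnccnccccnccccnccnccccncc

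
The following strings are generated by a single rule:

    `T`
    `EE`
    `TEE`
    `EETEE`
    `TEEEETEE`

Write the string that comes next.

This is a Fibonacci-style word recurrence s(k) = s(k−2)·s(k−1): e.g. T·EE = TEE.
The next term joins EETEE and TEEEETEE.

EETEETEEEETEE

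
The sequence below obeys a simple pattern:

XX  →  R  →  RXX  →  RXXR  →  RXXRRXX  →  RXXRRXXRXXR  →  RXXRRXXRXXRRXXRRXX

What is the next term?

Each term (from the third on) is the previous term followed by the one before it: term 3 = R·XX = RXX.
So term 8 is RXXRRXXRXXRRXXRRXX·RXXRRXXRXXR.

RXXRRXXRXXRRXXRRXXRXXRRXXRXXR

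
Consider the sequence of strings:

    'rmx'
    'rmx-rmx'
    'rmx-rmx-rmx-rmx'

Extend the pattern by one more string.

rmx-rmx-rmx-rmx-rmx-rmx-rmx-rmx

Every step duplicates the string with '-' between the halves.
One more doubling of rmx-rmx-rmx-rmx gives the answer.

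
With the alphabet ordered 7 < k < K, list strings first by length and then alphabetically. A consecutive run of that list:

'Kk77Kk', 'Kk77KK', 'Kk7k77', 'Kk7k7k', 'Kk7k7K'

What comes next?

Find the rightmost character of Kk7k7K below K, bump it to the next letter, and reset everything to its right to 7.

Kk7kk7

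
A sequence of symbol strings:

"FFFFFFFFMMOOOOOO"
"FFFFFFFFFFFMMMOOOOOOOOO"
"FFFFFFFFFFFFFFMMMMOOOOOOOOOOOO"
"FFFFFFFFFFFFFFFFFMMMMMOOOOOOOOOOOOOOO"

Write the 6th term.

The n-th term is 3n+2 F's then n M's then 3n O's, where the shown terms are n = 2, 3, 4, 5.
At n = 7 the blocks have lengths 23, 7, 21.

FFFFFFFFFFFFFFFFFFFFFFFMMMMMMMOOOOOOOOOOOOOOOOOOOOO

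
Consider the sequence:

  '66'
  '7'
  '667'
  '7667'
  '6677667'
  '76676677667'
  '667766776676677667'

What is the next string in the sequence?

From term 3 onward, concatenate the second-to-last term with the last: 66·7 = 667, 7·667 = 7667, …
The next term joins 76676677667 and 667766776676677667.

76676677667667766776676677667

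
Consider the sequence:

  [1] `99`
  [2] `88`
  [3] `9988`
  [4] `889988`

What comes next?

From term 3 onward, concatenate the second-to-last term with the last: 99·88 = 9988, 88·9988 = 889988, …
The next term joins 9988 and 889988.

9988889988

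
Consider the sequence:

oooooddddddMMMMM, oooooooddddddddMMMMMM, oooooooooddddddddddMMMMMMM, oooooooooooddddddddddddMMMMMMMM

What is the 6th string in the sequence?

Term n consists of 2n-1 o's, followed by 2n d's, followed by n+2 M's, where the shown terms are n = 3, 4, 5, 6.
At n = 8 the blocks have lengths 15, 16, 10.

oooooooooooooooddddddddddddddddMMMMMMMMMM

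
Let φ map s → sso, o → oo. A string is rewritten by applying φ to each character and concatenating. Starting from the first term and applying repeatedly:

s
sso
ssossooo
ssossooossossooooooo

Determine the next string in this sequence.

Applying the rule to each of the 20 symbols of ssossooossossooooooo gives the pieces sso sso oo sso sso oo oo oo sso sso oo sso sso oo oo oo oo oo oo oo, which concatenate to the answer.

ssossooossossooooooossossooossossooooooooooooooo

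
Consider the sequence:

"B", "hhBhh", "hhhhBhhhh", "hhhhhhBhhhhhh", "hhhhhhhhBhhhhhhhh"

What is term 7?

hhhhhhhhhhhhBhhhhhhhhhhhh

s(k+1) = hh·s(k)·hh, so each term gains hh as a prefix and hh as a suffix.
From hhhhhhhhBhhhhhhhh, 2 further steps: hhhhhhhhBhhhhhhhh → hhhhhhhhhhBhhhhhhhhhh → (answer).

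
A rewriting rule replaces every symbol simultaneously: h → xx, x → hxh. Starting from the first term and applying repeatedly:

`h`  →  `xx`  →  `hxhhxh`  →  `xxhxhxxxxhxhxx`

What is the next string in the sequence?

hxhhxhxxhxhxxhxhhxhhxhhxhxxhxhxxhxhhxh

φ(xxhxhxxxxhxhxx) expands symbol-by-symbol to hxh hxh xx hxh xx hxh hxh hxh hxh xx hxh xx hxh hxh; joining the 14 pieces gives the next term.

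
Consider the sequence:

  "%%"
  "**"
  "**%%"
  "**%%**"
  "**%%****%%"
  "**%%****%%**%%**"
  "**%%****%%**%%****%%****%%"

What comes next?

**%%****%%**%%****%%****%%**%%****%%**%%**

Each term (from the third on) is the previous term followed by the one before it: term 3 = **·%% = **%%.
So term 8 is **%%****%%**%%****%%****%%·**%%****%%**%%**.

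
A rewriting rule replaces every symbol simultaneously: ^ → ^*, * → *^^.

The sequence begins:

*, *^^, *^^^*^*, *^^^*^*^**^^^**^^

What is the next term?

*^^^*^*^**^^^**^^^**^^*^^^*^*^**^^*^^^*^*

φ(*^^^*^*^**^^^**^^) expands symbol-by-symbol to *^^ ^* ^* ^* *^^ ^* *^^ ^* *^^ *^^ ^* ^* ^* *^^ *^^ ^* ^*; joining the 17 pieces gives the next term.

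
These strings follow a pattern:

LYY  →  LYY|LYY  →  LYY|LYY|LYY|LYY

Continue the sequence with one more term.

Each string is two copies of the previous one joined by '|'.
Doubling LYY|LYY|LYY|LYY with '|' between the halves:

LYY|LYY|LYY|LYY|LYY|LYY|LYY|LYY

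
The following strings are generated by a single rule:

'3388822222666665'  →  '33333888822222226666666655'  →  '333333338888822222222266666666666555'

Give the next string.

3333333333388888822222222222666666666666665555

Reading off run lengths: 3 runs 2, 5, 8; 8 runs 3, 4, 5; 2 runs 5, 7, 9; 6 runs 5, 8, 11; 5 runs 1, 2, 3 — each is linear in n (n = 1, 2, …).
At n = 4 the blocks have lengths 11, 6, 11, 14, 4.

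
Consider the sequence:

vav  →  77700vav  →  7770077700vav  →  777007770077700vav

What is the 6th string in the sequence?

The strings grow by a fixed prefix 77700 each time.
From 777007770077700vav, 2 further steps: 777007770077700vav → 77700777007770077700vav → (answer).

7770077700777007770077700vav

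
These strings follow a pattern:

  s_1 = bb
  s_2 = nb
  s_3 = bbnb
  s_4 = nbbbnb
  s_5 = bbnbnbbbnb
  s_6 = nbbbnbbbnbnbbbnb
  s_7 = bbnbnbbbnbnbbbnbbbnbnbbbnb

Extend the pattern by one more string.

Each term (from the third on) is the two preceding terms concatenated in order: term 3 = bb·nb = bbnb.
Continuing: nbbbnbbbnbnbbbnb · bbnbnbbbnbnbbbnbbbnbnbbbnb gives term 8.

nbbbnbbbnbnbbbnbbbnbnbbbnbnbbbnbbbnbnbbbnb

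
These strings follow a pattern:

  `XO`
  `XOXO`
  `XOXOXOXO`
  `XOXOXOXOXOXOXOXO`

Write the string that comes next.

Every step duplicates the string.
Doubling XOXOXOXOXOXOXOXO:

XOXOXOXOXOXOXOXOXOXOXOXOXOXOXOXO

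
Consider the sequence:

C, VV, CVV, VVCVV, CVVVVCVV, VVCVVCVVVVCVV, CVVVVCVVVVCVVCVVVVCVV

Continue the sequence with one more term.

VVCVVCVVVVCVVCVVVVCVVVVCVVCVVVVCVV

This is a Fibonacci-style word recurrence s(k) = s(k−2)·s(k−1): e.g. C·VV = CVV.
The next term joins VVCVVCVVVVCVV and CVVVVCVVVVCVVCVVVVCVV.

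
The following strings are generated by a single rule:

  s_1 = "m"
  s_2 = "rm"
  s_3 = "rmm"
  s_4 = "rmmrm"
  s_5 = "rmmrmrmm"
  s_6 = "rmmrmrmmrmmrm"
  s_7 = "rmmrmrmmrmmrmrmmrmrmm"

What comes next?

rmmrmrmmrmmrmrmmrmrmmrmmrmrmmrmmrm

From term 3 onward, concatenate the last term with the second-to-last: rm·m = rmm, rmm·rm = rmmrm, …
The next term joins rmmrmrmmrmmrmrmmrmrmm and rmmrmrmmrmmrm.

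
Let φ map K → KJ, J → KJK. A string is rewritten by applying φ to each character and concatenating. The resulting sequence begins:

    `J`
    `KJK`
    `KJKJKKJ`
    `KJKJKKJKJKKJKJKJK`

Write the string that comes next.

KJKJKKJKJKKJKJKJKKJKJKKJKJKJKKJKJKKJKJKKJ

φ(KJKJKKJKJKKJKJKJK) expands symbol-by-symbol to KJ KJK KJ KJK KJ KJ KJK KJ KJK KJ KJ KJK KJ KJK KJ KJK KJ; joining the 17 pieces gives the next term.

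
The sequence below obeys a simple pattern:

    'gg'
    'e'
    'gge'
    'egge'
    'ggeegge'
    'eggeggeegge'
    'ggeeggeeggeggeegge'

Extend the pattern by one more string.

eggeggeeggeggeeggeeggeggeegge

From term 3 onward, concatenate the second-to-last term with the last: gg·e = gge, e·gge = egge, …
So term 8 is eggeggeegge·ggeeggeeggeggeegge.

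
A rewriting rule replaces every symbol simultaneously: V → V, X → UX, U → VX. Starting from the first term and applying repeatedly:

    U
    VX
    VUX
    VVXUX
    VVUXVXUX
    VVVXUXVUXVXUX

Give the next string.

VVVUXVXUXVVXUXVUXVXUX

Applying the rule to each of the 13 symbols of VVVXUXVUXVXUX gives the pieces V V V UX VX UX V VX UX V UX VX UX, which concatenate to the answer.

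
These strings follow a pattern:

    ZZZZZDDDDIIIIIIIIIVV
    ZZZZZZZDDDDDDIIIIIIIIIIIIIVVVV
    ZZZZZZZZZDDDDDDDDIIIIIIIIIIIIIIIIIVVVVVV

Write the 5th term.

ZZZZZZZZZZZZZDDDDDDDDDDDDIIIIIIIIIIIIIIIIIIIIIIIIIVVVVVVVVVV

The n-th term is 2n+1 Z's then 2n D's then 4n+1 I's then 2n-2 V's, where the shown terms are n = 2, 3, 4.
At n = 6 the blocks have lengths 13, 12, 25, 10.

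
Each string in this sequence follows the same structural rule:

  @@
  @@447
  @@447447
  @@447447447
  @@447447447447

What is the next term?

@@447447447447447

The strings grow by a fixed suffix 447 each time.
One more step from @@447447447447 gives the answer.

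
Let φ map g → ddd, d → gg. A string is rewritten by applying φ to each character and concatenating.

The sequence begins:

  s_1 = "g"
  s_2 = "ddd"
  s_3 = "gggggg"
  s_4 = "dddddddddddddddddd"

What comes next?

gggggggggggggggggggggggggggggggggggg

φ(dddddddddddddddddd) expands symbol-by-symbol to gg gg gg gg gg gg gg gg gg gg gg gg gg gg gg gg gg gg; joining the 18 pieces gives the next term.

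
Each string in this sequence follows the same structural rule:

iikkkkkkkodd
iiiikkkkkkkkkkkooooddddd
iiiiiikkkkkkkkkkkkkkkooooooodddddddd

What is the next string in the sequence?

Each string has the form i^{2n} k^{4n+3} o^{3n-2} d^{3n-1} (n = 1, 2, …).
Setting n = 4 gives 8, 19, 10, 11 characters in each block.

iiiiiiiikkkkkkkkkkkkkkkkkkkooooooooooddddddddddd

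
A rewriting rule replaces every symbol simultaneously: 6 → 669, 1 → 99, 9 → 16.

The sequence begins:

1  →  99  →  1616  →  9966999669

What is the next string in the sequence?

161666966916161666966916

Expanding 9966999669: 9→16, 9→16, 6→669, 6→669, 9→16, 9→16, 9→16, 6→669, 6→669, 9→16. Concatenated: 16 16 669 669 16 16 16 669 669 16.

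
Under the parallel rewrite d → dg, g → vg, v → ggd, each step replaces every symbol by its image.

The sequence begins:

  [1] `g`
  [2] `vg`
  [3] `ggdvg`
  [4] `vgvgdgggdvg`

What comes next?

Expanding vgvgdgggdvg: v→ggd, g→vg, v→ggd, g→vg, d→dg, g→vg, g→vg, g→vg, d→dg, v→ggd, g→vg. Concatenated: ggd vg ggd vg dg vg vg vg dg ggd vg.

ggdvgggdvgdgvgvgvgdgggdvg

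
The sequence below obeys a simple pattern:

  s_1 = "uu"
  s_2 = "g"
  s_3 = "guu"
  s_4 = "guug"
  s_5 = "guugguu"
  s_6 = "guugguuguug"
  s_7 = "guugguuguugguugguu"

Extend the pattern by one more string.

guugguuguugguugguuguugguuguug

Each term (from the third on) is the previous term followed by the one before it: term 3 = g·uu = guu.
Continuing: guugguuguugguugguu · guugguuguug gives term 8.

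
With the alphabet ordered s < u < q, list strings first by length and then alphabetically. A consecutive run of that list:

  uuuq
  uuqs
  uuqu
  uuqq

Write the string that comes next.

uqss

Treat uuqq as a base-3 numeral over the given alphabet and add one, carrying through any trailing q's.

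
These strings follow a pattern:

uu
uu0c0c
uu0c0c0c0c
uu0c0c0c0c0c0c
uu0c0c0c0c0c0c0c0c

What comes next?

Every step adds 0c0c to the end: s(k+1) = s(k)·0c0c.
Applying this once more to uu0c0c0c0c0c0c0c0c:

uu0c0c0c0c0c0c0c0c0c0c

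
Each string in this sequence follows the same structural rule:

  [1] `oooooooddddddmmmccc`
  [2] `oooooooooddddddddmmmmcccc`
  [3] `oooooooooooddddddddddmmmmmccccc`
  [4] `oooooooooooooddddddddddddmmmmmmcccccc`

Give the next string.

oooooooooooooooddddddddddddddmmmmmmmccccccc

Each string has the form o^{2n+1} d^{2n} m^{n} c^{n}, where the shown terms are n = 3, 4, 5, 6.
For the next term, n = 7, so the run lengths are 15, 14, 7, 7.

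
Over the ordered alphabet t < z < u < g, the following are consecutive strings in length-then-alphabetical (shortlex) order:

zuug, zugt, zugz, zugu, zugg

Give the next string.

zgtt

Treat zugg as a base-4 numeral over the given alphabet and add one, carrying through any trailing g's.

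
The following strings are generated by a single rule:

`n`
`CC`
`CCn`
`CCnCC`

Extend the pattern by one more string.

CCnCCCCn

Each term (from the third on) is the previous term followed by the one before it: term 3 = CC·n = CCn.
The next term joins CCnCC and CCn.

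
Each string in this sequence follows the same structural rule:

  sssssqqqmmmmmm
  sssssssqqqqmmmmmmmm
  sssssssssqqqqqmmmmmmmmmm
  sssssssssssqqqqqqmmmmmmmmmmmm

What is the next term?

sssssssssssssqqqqqqqmmmmmmmmmmmmmm

Reading off run lengths: s runs 5, 7, 9, 11; q runs 3, 4, 5, 6; m runs 6, 8, 10, 12 — each is linear in n, where the shown terms are n = 2, 3, 4, 5.
For the next term, n = 6, so the run lengths are 13, 7, 14.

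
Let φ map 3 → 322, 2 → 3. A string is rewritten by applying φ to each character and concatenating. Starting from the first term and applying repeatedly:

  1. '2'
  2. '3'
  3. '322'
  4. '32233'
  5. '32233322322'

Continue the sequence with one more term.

322333223223223332233

Expanding 32233322322: 3→322, 2→3, 2→3, 3→322, 3→322, 3→322, 2→3, 2→3, 3→322, 2→3, 2→3. Concatenated: 322 3 3 322 322 322 3 3 322 3 3.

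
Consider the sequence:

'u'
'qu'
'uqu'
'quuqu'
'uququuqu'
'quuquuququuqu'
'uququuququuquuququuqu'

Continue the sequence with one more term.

This is a Fibonacci-style word recurrence s(k) = s(k−2)·s(k−1): e.g. u·qu = uqu.
So term 8 is quuquuququuqu·uququuququuquuququuqu.

quuquuququuquuququuququuquuququuqu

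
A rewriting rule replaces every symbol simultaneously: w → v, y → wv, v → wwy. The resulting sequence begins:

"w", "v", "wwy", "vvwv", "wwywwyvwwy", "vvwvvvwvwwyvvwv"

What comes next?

Applying the rule to each of the 15 symbols of vvwvvvwvwwyvvwv gives the pieces wwy wwy v wwy wwy wwy v wwy v v wv wwy wwy v wwy, which concatenate to the answer.

wwywwyvwwywwywwyvwwyvvwvwwywwyvwwy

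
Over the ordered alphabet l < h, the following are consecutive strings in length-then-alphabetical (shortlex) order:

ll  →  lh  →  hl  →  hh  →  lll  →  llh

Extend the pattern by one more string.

lhl

Find the rightmost character of llh below h, bump it to the next letter, and reset everything to its right to l.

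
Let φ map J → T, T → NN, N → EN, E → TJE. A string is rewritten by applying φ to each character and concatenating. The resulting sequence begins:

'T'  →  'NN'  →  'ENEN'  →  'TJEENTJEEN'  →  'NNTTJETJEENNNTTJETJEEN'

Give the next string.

ENENNNNNTTJENNTTJETJEENENENNNNNTTJENNTTJETJEEN

φ(NNTTJETJEENNNTTJETJEEN) expands symbol-by-symbol to EN EN NN NN T TJE NN T TJE TJE EN EN EN NN NN T TJE NN T TJE TJE EN; joining the 22 pieces gives the next term.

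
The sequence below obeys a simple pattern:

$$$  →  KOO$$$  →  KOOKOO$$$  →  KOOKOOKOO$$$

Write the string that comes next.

Each term is the previous one with KOO prepended.
One more step from KOOKOOKOO$$$ gives the answer.

KOOKOOKOOKOO$$$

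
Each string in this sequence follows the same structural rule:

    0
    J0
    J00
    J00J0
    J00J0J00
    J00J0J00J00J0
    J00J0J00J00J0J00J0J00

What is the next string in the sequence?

J00J0J00J00J0J00J0J00J00J0J00J00J0

This is a Fibonacci-style word recurrence s(k) = s(k−1)·s(k−2): e.g. J0·0 = J00.
The next term joins J00J0J00J00J0J00J0J00 and J00J0J00J00J0.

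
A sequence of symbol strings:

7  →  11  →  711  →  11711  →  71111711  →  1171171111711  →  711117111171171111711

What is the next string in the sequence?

This is a Fibonacci-style word recurrence s(k) = s(k−2)·s(k−1): e.g. 7·11 = 711.
The next term joins 1171171111711 and 711117111171171111711.

1171171111711711117111171171111711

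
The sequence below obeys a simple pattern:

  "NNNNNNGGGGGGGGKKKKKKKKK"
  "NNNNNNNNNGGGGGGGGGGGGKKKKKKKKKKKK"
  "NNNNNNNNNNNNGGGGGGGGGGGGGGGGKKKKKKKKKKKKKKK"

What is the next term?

NNNNNNNNNNNNNNNGGGGGGGGGGGGGGGGGGGGKKKKKKKKKKKKKKKKKK

The n-th term is 3n N's then 4n G's then 3n+3 K's, where the shown terms are n = 2, 3, 4.
Setting n = 5 gives 15, 20, 18 characters in each block.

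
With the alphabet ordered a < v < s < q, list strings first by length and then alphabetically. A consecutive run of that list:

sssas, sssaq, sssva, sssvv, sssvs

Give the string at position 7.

Continuing the enumeration 2 steps past sssvs: sssvs → sssvq → (answer).

ssssa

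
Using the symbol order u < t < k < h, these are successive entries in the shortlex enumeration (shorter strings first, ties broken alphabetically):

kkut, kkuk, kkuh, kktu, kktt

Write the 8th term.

kkku

Advancing 3 positions from kktt through kktt → kktk → kkth reaches term 8.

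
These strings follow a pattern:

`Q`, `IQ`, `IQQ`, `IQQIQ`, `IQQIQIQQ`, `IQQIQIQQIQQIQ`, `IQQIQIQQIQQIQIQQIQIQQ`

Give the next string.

IQQIQIQQIQQIQIQQIQIQQIQQIQIQQIQQIQ

Each term (from the third on) is the previous term followed by the one before it: term 3 = IQ·Q = IQQ.
Continuing: IQQIQIQQIQQIQIQQIQIQQ · IQQIQIQQIQQIQ gives term 8.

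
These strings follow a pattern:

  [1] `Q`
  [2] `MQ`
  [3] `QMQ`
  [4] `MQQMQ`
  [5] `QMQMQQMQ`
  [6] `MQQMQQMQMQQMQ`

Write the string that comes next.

QMQMQQMQMQQMQQMQMQQMQ

From term 3 onward, concatenate the second-to-last term with the last: Q·MQ = QMQ, MQ·QMQ = MQQMQ, …
So term 7 is QMQMQQMQ·MQQMQQMQMQQMQ.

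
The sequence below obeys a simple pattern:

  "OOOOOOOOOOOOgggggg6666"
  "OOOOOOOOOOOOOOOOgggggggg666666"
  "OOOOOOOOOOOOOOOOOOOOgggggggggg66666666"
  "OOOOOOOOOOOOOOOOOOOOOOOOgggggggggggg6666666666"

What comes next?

Each string has the form O^{4n} g^{2n} 6^{2n-2}, where the shown terms are n = 3, 4, 5, 6.
For the next term, n = 7, so the run lengths are 28, 14, 12.

OOOOOOOOOOOOOOOOOOOOOOOOOOOOgggggggggggggg666666666666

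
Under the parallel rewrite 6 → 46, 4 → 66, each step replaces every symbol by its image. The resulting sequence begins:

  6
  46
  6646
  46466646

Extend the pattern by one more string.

6646664646466646

Expanding 46466646: 4→66, 6→46, 4→66, 6→46, 6→46, 6→46, 4→66, 6→46. Concatenated: 66 46 66 46 46 46 66 46.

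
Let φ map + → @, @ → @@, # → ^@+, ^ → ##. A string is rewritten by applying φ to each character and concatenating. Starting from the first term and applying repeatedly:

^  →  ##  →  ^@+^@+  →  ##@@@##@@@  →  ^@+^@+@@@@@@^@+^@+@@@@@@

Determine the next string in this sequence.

##@@@##@@@@@@@@@@@@@@@##@@@##@@@@@@@@@@@@@@@

φ(^@+^@+@@@@@@^@+^@+@@@@@@) expands symbol-by-symbol to ## @@ @ ## @@ @ @@ @@ @@ @@ @@ @@ ## @@ @ ## @@ @ @@ @@ @@ @@ @@ @@; joining the 24 pieces gives the next term.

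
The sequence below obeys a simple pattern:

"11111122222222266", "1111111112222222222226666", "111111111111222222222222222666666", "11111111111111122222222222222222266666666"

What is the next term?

Term n consists of 3n 1's, followed by 3n+3 2's, followed by 2n-2 6's, where the shown terms are n = 2, 3, 4, 5.
At n = 6 the blocks have lengths 18, 21, 10.

1111111111111111112222222222222222222226666666666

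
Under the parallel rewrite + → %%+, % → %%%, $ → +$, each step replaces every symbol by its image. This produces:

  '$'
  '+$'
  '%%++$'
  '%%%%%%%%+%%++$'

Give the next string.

φ(%%%%%%%%+%%++$) expands symbol-by-symbol to %%% %%% %%% %%% %%% %%% %%% %%% %%+ %%% %%% %%+ %%+ +$; joining the 14 pieces gives the next term.

%%%%%%%%%%%%%%%%%%%%%%%%%%+%%%%%%%%+%%++$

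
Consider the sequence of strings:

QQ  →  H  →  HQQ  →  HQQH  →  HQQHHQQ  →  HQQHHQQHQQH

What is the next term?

Each term (from the third on) is the previous term followed by the one before it: term 3 = H·QQ = HQQ.
So term 7 is HQQHHQQHQQH·HQQHHQQ.

HQQHHQQHQQHHQQHHQQ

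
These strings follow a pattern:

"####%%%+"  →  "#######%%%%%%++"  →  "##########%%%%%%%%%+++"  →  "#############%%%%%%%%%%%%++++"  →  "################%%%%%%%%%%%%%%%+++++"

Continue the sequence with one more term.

###################%%%%%%%%%%%%%%%%%%++++++

The n-th term is 3n+1 #'s then 3n %'s then n +'s (n = 1, 2, …).
For the next term, n = 6, so the run lengths are 19, 18, 6.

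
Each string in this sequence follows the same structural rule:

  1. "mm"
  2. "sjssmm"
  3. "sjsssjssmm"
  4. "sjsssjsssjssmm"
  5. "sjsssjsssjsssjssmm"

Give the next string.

sjsssjsssjsssjsssjssmm

The strings grow by a fixed prefix sjss each time.
One more step from sjsssjsssjsssjssmm gives the answer.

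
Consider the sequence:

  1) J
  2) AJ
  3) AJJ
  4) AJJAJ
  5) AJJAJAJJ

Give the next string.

Each term (from the third on) is the previous term followed by the one before it: term 3 = AJ·J = AJJ.
Continuing: AJJAJAJJ · AJJAJ gives term 6.

AJJAJAJJAJJAJ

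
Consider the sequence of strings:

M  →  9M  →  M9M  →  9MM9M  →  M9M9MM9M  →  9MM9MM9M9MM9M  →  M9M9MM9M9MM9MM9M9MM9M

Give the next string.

Each term (from the third on) is the two preceding terms concatenated in order: term 3 = M·9M = M9M.
Continuing: 9MM9MM9M9MM9M · M9M9MM9M9MM9MM9M9MM9M gives term 8.

9MM9MM9M9MM9MM9M9MM9M9MM9MM9M9MM9M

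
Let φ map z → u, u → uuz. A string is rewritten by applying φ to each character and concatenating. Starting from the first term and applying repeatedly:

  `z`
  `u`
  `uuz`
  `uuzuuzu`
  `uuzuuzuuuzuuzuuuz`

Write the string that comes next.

uuzuuzuuuzuuzuuuzuuzuuzuuuzuuzuuuzuuzuuzu

Applying the rule to each of the 17 symbols of uuzuuzuuuzuuzuuuz gives the pieces uuz uuz u uuz uuz u uuz uuz uuz u uuz uuz u uuz uuz uuz u, which concatenate to the answer.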